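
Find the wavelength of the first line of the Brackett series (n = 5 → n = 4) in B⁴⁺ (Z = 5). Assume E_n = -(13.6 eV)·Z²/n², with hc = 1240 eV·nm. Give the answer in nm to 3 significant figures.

The Brackett series terminates on n_f = 4; the first line has n_i = 4+1 = 5.
ΔE = 340.0 × (1/4² − 1/5²) = 7.650 eV.
λ = 1240 / 7.650 = 162 nm.

162 nm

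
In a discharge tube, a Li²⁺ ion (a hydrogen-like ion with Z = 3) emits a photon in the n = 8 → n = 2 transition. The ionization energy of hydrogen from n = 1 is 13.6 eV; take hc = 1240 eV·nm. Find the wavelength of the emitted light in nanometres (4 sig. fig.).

43.22 nm

For Z = 3 the level energies scale as Z², so the effective Rydberg energy is 13.6 × 9 = 122.4 eV.
ΔE = 122.4 × (1/2² − 1/8²) = 122.4 × 0.2344 = 28.69 eV.
λ = hc/ΔE = 1240 / 28.69 = 43.22 nm.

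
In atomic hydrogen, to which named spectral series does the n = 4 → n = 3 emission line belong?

Paschen

The series is set by the lower level: n_f = 3 is the Paschen series.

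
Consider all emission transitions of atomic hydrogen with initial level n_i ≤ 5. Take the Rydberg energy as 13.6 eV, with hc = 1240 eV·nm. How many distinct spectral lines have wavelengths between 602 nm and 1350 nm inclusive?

Enumerate all n_i → n_f pairs with 1 ≤ n_f < n_i ≤ 5 and compute λ = 1240 / [13.6·1·(1/n_f² − 1/n_i²)].
Lines falling in [602, 1350] nm: 3→2 (656.5 nm), 5→3 (1282 nm).

2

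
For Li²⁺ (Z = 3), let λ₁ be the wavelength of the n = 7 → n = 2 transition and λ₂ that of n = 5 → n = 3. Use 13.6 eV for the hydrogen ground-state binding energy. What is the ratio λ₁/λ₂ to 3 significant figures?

λ ∝ 1/ΔE ∝ 1/(1/n_f² − 1/n_i²), and the Z² and hc factors cancel in the ratio.
λ₁/λ₂ = (1/3² − 1/5²)/(1/2² − 1/7²) = 0.07111/0.2296 = 0.310.

0.310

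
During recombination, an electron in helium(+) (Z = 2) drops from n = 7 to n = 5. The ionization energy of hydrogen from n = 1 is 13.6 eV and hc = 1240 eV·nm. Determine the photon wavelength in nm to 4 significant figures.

1163 nm

For Z = 2 the level energies scale as Z², so the effective Rydberg energy is 13.6 × 4 = 54.40 eV.
ΔE = 54.40 × (1/5² − 1/7²) = 54.40 × 0.01959 = 1.066 eV.
λ = hc/ΔE = 1240 / 1.066 = 1163 nm.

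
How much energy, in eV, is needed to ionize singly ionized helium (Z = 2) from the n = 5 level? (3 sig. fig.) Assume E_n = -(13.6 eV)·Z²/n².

2.18 eV

E_n = −13.6 Z²/n² = −54.40/n² eV for Z = 2.
E_5 = −54.40/25 = −2.18 eV, so ionization (to E = 0) requires 2.18 eV.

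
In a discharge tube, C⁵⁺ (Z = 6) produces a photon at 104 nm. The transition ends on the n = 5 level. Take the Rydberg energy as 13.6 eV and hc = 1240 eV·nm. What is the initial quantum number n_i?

The photon energy is ΔE = hc/λ = 1240 / 104 = 11.92 eV.
With Z = 6, ΔE = 489.6 × (1/n_f² − 1/n_i²), so 1/n_f² − 1/n_i² = 0.02435.
With n_f = 5: 1/n_i² = 1/25 − 0.02435 = 0.01565, so n_i ≈ 7.99.

n_i = 8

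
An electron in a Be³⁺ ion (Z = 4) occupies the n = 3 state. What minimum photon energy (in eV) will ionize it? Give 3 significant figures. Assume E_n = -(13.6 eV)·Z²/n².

24.2 eV

E_n = −13.6 Z²/n² = −217.6/n² eV for Z = 4.
E_3 = −217.6/9 = −24.2 eV, so ionization (to E = 0) requires 24.2 eV.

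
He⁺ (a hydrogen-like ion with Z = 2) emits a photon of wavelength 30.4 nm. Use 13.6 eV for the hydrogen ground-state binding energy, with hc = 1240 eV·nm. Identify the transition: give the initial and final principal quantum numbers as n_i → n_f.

The photon energy is ΔE = hc/λ = 1240 / 30.4 = 40.79 eV.
With Z = 2, ΔE = 54.40 × (1/n_f² − 1/n_i²), so 1/n_f² − 1/n_i² = 0.7498.
Trying n_f = 1 gives 1/n_i² = 0.2502, i.e. n_i ≈ 2; this pair matches.

n_i = 2, n_f = 1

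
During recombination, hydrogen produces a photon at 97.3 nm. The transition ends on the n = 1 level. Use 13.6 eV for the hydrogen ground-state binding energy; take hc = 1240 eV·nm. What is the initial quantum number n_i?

The photon energy is ΔE = hc/λ = 1240 / 97.3 = 12.74 eV.
With Z = 1, ΔE = 13.60 × (1/n_f² − 1/n_i²), so 1/n_f² − 1/n_i² = 0.9371.
With n_f = 1: 1/n_i² = 1/1 − 0.9371 = 0.06293, so n_i ≈ 3.99.

n_i = 4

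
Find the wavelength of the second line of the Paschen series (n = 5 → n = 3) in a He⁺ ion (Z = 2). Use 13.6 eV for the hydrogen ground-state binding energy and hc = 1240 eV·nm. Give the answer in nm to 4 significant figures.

320.5 nm

The Paschen series terminates on n_f = 3; the second line has n_i = 3+2 = 5.
ΔE = 54.40 × (1/3² − 1/5²) = 3.868 eV.
λ = 1240 / 3.868 = 320.5 nm.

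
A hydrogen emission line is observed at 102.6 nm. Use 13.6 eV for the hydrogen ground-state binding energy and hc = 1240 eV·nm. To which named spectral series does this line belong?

ΔE = 1240/102.6 = 12.09 eV.
This matches 13.6 × (1/1² − 1/3²), so n_f = 1: the Lyman series.

Lyman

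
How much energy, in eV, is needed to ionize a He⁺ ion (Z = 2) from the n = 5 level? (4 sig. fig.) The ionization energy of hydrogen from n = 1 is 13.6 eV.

2.176 eV

E_n = −13.6 Z²/n² = −54.40/n² eV for Z = 2.
E_5 = −54.40/25 = −2.176 eV, so ionization (to E = 0) requires 2.176 eV.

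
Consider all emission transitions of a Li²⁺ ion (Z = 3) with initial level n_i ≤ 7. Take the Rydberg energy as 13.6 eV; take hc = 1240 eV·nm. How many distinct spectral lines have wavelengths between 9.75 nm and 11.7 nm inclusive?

Enumerate all n_i → n_f pairs with 1 ≤ n_f < n_i ≤ 7 and compute λ = 1240 / [13.6·9·(1/n_f² − 1/n_i²)].
Lines falling in [9.75, 11.7] nm: 7→1 (10.34 nm), 6→1 (10.42 nm), 5→1 (10.55 nm), 4→1 (10.81 nm), 3→1 (11.40 nm).

5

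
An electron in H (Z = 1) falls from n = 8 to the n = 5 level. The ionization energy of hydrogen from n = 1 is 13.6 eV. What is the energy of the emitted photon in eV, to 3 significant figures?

E_8 = −13.60/64 = −0.2125 eV and E_5 = −13.60/25 = −0.5440 eV.
The photon energy is |E_8 − E_5| = 0.332 eV.

0.332 eV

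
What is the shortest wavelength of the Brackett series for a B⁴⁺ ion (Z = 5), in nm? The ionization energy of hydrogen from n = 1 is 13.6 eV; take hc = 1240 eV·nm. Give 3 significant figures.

58.4 nm

The Brackett series has lower level n_f = 4; the series limit corresponds to n_i → ∞.
ΔE_max = 13.6 × 25 / 4² = 21.25 eV.
λ_min = 1240 / 21.25 = 58.4 nm.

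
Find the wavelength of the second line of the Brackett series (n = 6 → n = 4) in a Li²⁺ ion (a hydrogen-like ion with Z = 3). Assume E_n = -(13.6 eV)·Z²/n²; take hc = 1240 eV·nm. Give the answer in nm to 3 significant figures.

292 nm

The Brackett series terminates on n_f = 4; the second line has n_i = 4+2 = 6.
ΔE = 122.4 × (1/4² − 1/6²) = 4.250 eV.
λ = 1240 / 4.250 = 292 nm.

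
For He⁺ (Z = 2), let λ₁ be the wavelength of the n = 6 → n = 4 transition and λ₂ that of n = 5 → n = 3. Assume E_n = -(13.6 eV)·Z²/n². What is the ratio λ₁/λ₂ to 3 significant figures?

2.05

λ ∝ 1/ΔE ∝ 1/(1/n_f² − 1/n_i²), and the Z² and hc factors cancel in the ratio.
λ₁/λ₂ = (1/3² − 1/5²)/(1/4² − 1/6²) = 0.07111/0.03472 = 2.05.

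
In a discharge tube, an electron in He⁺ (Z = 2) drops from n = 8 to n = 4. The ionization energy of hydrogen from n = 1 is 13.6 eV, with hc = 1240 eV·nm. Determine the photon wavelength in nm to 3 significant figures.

For Z = 2 the level energies scale as Z², so the effective Rydberg energy is 13.6 × 4 = 54.40 eV.
ΔE = 54.40 × (1/4² − 1/8²) = 54.40 × 0.04688 = 2.550 eV.
λ = hc/ΔE = 1240 / 2.550 = 486 nm.

486 nm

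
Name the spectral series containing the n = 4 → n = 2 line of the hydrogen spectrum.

The series is set by the lower level: n_f = 2 is the Balmer series.

Balmer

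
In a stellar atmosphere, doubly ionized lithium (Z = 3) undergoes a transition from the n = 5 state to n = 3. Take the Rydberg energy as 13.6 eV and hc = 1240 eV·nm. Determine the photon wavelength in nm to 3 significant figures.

For Z = 3 the level energies scale as Z², so the effective Rydberg energy is 13.6 × 9 = 122.4 eV.
ΔE = 122.4 × (1/3² − 1/5²) = 122.4 × 0.07111 = 8.704 eV.
λ = hc/ΔE = 1240 / 8.704 = 142 nm.

142 nm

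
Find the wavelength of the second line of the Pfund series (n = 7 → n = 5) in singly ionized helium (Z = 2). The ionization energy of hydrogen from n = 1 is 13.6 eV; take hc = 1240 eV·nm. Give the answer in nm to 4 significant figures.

The Pfund series terminates on n_f = 5; the second line has n_i = 5+2 = 7.
ΔE = 54.40 × (1/5² − 1/7²) = 1.066 eV.
λ = 1240 / 1.066 = 1163 nm.

1163 nm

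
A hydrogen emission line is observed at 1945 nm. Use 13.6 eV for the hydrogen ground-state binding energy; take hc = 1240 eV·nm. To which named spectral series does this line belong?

ΔE = 1240/1945 = 0.6375 eV.
This matches 13.6 × (1/4² − 1/8²), so n_f = 4: the Brackett series.

Brackett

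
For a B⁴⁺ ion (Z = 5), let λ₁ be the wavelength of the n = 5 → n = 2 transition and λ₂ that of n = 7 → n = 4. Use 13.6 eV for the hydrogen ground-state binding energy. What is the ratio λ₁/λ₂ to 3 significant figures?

λ ∝ 1/ΔE ∝ 1/(1/n_f² − 1/n_i²), and the Z² and hc factors cancel in the ratio.
λ₁/λ₂ = (1/4² − 1/7²)/(1/2² − 1/5²) = 0.04209/0.2100 = 0.200.

0.200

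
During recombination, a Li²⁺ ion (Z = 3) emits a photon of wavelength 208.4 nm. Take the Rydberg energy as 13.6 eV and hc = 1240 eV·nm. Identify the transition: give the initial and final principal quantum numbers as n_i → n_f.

n_i = 4, n_f = 3

The photon energy is ΔE = hc/λ = 1240 / 208.4 = 5.950 eV.
With Z = 3, ΔE = 122.4 × (1/n_f² − 1/n_i²), so 1/n_f² − 1/n_i² = 0.04861.
Trying n_f = 3 gives 1/n_i² = 0.06250, i.e. n_i ≈ 4; this pair matches.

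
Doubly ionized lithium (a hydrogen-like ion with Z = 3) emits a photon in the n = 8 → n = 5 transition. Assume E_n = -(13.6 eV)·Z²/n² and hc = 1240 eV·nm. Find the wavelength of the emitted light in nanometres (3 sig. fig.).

416 nm

For Z = 3 the level energies scale as Z², so the effective Rydberg energy is 13.6 × 9 = 122.4 eV.
ΔE = 122.4 × (1/5² − 1/8²) = 122.4 × 0.02438 = 2.984 eV.
λ = hc/ΔE = 1240 / 2.984 = 416 nm.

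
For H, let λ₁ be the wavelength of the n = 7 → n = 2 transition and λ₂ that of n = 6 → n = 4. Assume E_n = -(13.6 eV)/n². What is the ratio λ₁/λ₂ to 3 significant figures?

λ ∝ 1/ΔE ∝ 1/(1/n_f² − 1/n_i²), and the Z² and hc factors cancel in the ratio.
λ₁/λ₂ = (1/4² − 1/6²)/(1/2² − 1/7²) = 0.03472/0.2296 = 0.151.

0.151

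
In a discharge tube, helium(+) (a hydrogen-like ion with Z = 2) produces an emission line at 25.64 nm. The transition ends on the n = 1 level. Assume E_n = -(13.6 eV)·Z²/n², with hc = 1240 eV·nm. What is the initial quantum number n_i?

n_i = 3

The photon energy is ΔE = hc/λ = 1240 / 25.64 = 48.36 eV.
With Z = 2, ΔE = 54.40 × (1/n_f² − 1/n_i²), so 1/n_f² − 1/n_i² = 0.8890.
With n_f = 1: 1/n_i² = 1/1 − 0.8890 = 0.1110, so n_i ≈ 3.00.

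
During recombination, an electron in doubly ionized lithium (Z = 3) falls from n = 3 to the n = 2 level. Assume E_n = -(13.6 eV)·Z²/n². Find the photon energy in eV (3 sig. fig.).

The Bohr energies scale as Z², so for Z = 3: E_n = −122.4/n² eV.
E_3 = −122.4/9 = −13.60 eV and E_2 = −122.4/4 = −30.60 eV.
The photon energy is |E_3 − E_2| = 17.0 eV.

17.0 eV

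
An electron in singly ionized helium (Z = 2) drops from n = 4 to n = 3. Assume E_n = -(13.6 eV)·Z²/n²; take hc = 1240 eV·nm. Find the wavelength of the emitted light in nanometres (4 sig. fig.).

For Z = 2 the level energies scale as Z², so the effective Rydberg energy is 13.6 × 4 = 54.40 eV.
ΔE = 54.40 × (1/3² − 1/4²) = 54.40 × 0.04861 = 2.644 eV.
λ = hc/ΔE = 1240 / 2.644 = 468.9 nm.

468.9 nm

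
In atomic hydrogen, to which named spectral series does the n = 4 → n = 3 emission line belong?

The series is set by the lower level: n_f = 3 is the Paschen series.

Paschen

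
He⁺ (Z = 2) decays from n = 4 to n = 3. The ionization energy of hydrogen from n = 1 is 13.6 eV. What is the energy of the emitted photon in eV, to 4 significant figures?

2.644 eV

The Bohr energies scale as Z², so for Z = 2: E_n = −54.40/n² eV.
E_4 = −54.40/16 = −3.400 eV and E_3 = −54.40/9 = −6.044 eV.
The photon energy is |E_4 − E_3| = 2.644 eV.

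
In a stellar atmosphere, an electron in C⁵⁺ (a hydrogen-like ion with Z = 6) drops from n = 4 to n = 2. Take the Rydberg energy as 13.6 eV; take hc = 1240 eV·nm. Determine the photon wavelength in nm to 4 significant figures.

For Z = 6 the level energies scale as Z², so the effective Rydberg energy is 13.6 × 36 = 489.6 eV.
ΔE = 489.6 × (1/2² − 1/4²) = 489.6 × 0.1875 = 91.80 eV.
λ = hc/ΔE = 1240 / 91.80 = 13.51 nm.

13.51 nm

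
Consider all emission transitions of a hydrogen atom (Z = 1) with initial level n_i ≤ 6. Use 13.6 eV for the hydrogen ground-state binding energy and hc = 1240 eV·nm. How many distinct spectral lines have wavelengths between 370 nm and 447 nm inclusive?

2

Enumerate all n_i → n_f pairs with 1 ≤ n_f < n_i ≤ 6 and compute λ = 1240 / [13.6·1·(1/n_f² − 1/n_i²)].
Lines falling in [370, 447] nm: 6→2 (410.3 nm), 5→2 (434.2 nm).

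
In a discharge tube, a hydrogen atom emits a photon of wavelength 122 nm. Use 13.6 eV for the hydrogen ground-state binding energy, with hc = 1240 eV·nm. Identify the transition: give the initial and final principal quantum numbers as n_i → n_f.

n_i = 2, n_f = 1

The photon energy is ΔE = hc/λ = 1240 / 122 = 10.16 eV.
With Z = 1, ΔE = 13.60 × (1/n_f² − 1/n_i²), so 1/n_f² − 1/n_i² = 0.7473.
Trying n_f = 1 gives 1/n_i² = 0.2527, i.e. n_i ≈ 2; this pair matches.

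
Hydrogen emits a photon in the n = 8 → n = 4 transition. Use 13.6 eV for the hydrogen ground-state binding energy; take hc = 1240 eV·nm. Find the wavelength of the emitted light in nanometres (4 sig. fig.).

1945 nm

ΔE = 13.60 × (1/4² − 1/8²) = 13.60 × 0.04688 = 0.6375 eV.
λ = hc/ΔE = 1240 / 0.6375 = 1945 nm.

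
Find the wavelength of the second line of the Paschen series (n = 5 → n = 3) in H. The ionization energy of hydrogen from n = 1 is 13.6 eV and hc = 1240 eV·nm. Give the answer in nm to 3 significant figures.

1280 nm

The Paschen series terminates on n_f = 3; the second line has n_i = 3+2 = 5.
ΔE = 13.60 × (1/3² − 1/5²) = 0.9671 eV.
λ = 1240 / 0.9671 = 1280 nm.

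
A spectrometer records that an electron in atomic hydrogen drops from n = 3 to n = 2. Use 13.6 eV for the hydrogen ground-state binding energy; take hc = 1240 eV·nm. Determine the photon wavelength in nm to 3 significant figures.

656 nm

ΔE = 13.60 × (1/2² − 1/3²) = 13.60 × 0.1389 = 1.889 eV.
λ = hc/ΔE = 1240 / 1.889 = 656 nm.
This line belongs to the Balmer series.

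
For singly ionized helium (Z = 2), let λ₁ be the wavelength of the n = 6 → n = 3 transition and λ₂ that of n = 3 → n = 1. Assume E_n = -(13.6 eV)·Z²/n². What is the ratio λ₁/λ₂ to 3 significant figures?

λ ∝ 1/ΔE ∝ 1/(1/n_f² − 1/n_i²), and the Z² and hc factors cancel in the ratio.
λ₁/λ₂ = (1/1² − 1/3²)/(1/3² − 1/6²) = 0.8889/0.08333 = 10.7.

10.7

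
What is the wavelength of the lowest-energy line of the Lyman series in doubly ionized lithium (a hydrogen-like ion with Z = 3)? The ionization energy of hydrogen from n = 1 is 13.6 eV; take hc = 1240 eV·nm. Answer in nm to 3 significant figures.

13.5 nm

The Lyman series terminates on n_f = 1; the first line has n_i = 1+1 = 2.
ΔE = 122.4 × (1/1² − 1/2²) = 91.80 eV.
λ = 1240 / 91.80 = 13.5 nm.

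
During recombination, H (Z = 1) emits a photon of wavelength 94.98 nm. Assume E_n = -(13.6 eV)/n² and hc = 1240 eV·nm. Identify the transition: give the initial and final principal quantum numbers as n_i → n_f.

n_i = 5, n_f = 1

The photon energy is ΔE = hc/λ = 1240 / 94.98 = 13.06 eV.
With Z = 1, ΔE = 13.60 × (1/n_f² − 1/n_i²), so 1/n_f² − 1/n_i² = 0.9600.
Trying n_f = 1 gives 1/n_i² = 0.04005, i.e. n_i ≈ 5; this pair matches.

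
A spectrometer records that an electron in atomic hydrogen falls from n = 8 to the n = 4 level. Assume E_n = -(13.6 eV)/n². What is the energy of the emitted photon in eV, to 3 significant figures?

E_8 = −13.60/64 = −0.2125 eV and E_4 = −13.60/16 = −0.8500 eV.
The photon energy is |E_8 − E_4| = 0.638 eV.

0.638 eV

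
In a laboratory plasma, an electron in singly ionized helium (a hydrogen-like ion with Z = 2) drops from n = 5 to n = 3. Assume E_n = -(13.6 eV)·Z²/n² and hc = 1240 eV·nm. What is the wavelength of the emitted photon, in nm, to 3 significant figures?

For Z = 2 the level energies scale as Z², so the effective Rydberg energy is 13.6 × 4 = 54.40 eV.
ΔE = 54.40 × (1/3² − 1/5²) = 54.40 × 0.07111 = 3.868 eV.
λ = hc/ΔE = 1240 / 3.868 = 321 nm.

321 nm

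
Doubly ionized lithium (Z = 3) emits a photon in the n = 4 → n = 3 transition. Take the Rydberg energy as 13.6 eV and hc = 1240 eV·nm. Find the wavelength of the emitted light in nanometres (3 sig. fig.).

For Z = 3 the level energies scale as Z², so the effective Rydberg energy is 13.6 × 9 = 122.4 eV.
ΔE = 122.4 × (1/3² − 1/4²) = 122.4 × 0.04861 = 5.950 eV.
λ = hc/ΔE = 1240 / 5.950 = 208 nm.

208 nm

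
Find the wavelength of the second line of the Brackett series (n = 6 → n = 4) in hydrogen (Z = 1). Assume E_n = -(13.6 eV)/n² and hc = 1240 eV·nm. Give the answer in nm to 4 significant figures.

The Brackett series terminates on n_f = 4; the second line has n_i = 4+2 = 6.
ΔE = 13.60 × (1/4² − 1/6²) = 0.4722 eV.
λ = 1240 / 0.4722 = 2626 nm.

2626 nm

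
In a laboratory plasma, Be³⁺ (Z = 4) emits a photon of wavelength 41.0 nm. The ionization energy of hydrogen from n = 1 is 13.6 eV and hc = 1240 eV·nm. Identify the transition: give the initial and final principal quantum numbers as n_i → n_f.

The photon energy is ΔE = hc/λ = 1240 / 41.0 = 30.24 eV.
With Z = 4, ΔE = 217.6 × (1/n_f² − 1/n_i²), so 1/n_f² − 1/n_i² = 0.1390.
Trying n_f = 2 gives 1/n_i² = 0.1110, i.e. n_i ≈ 3; this pair matches.

n_i = 3, n_f = 2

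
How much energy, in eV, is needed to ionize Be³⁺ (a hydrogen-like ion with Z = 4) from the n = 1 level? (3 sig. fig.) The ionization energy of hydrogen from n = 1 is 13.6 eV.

E_n = −13.6 Z²/n² = −217.6/n² eV for Z = 4.
E_1 = −217.6/1 = −218 eV, so ionization (to E = 0) requires 218 eV.

218 eV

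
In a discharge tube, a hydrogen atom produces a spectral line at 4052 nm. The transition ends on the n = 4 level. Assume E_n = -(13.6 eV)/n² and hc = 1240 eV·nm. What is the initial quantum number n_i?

The photon energy is ΔE = hc/λ = 1240 / 4052 = 0.3060 eV.
With Z = 1, ΔE = 13.60 × (1/n_f² − 1/n_i²), so 1/n_f² − 1/n_i² = 0.02250.
With n_f = 4: 1/n_i² = 1/16 − 0.02250 = 0.04000, so n_i ≈ 5.00.

n_i = 5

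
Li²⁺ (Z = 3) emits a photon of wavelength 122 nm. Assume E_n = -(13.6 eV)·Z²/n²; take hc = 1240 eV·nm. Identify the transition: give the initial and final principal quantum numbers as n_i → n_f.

The photon energy is ΔE = hc/λ = 1240 / 122 = 10.16 eV.
With Z = 3, ΔE = 122.4 × (1/n_f² − 1/n_i²), so 1/n_f² − 1/n_i² = 0.08304.
Trying n_f = 3 gives 1/n_i² = 0.02807, i.e. n_i ≈ 6; this pair matches.

n_i = 6, n_f = 3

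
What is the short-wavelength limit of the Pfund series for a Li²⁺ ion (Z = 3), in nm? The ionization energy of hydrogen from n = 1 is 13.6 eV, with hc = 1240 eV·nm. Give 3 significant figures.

253 nm

The Pfund series has lower level n_f = 5; the series limit corresponds to n_i → ∞.
ΔE_max = 13.6 × 9 / 5² = 4.896 eV.
λ_min = 1240 / 4.896 = 253 nm.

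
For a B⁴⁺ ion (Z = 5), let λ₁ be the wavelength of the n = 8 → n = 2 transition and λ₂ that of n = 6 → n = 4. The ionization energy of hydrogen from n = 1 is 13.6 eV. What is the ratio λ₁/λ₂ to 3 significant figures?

0.148

λ ∝ 1/ΔE ∝ 1/(1/n_f² − 1/n_i²), and the Z² and hc factors cancel in the ratio.
λ₁/λ₂ = (1/4² − 1/6²)/(1/2² − 1/8²) = 0.03472/0.2344 = 0.148.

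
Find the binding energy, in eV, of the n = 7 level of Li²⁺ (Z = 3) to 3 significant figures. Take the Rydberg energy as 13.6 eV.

E_n = −13.6 Z²/n² = −122.4/n² eV for Z = 3.
E_7 = −122.4/49 = −2.50 eV, so ionization (to E = 0) requires 2.50 eV.

2.50 eV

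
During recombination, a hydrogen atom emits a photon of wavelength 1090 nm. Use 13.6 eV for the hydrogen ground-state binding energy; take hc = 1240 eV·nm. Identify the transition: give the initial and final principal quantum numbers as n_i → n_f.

n_i = 6, n_f = 3

The photon energy is ΔE = hc/λ = 1240 / 1090 = 1.138 eV.
With Z = 1, ΔE = 13.60 × (1/n_f² − 1/n_i²), so 1/n_f² − 1/n_i² = 0.08365.
Trying n_f = 3 gives 1/n_i² = 0.02746, i.e. n_i ≈ 6; this pair matches.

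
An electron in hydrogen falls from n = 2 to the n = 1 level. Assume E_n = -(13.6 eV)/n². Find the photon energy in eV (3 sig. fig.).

E_2 = −13.60/4 = −3.400 eV and E_1 = −13.60/1 = −13.60 eV.
The photon energy is |E_2 − E_1| = 10.2 eV.

10.2 eV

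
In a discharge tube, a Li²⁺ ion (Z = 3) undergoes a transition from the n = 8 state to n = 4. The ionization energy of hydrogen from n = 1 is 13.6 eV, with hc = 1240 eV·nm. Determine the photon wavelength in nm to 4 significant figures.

For Z = 3 the level energies scale as Z², so the effective Rydberg energy is 13.6 × 9 = 122.4 eV.
ΔE = 122.4 × (1/4² − 1/8²) = 122.4 × 0.04688 = 5.738 eV.
λ = hc/ΔE = 1240 / 5.738 = 216.1 nm.

216.1 nm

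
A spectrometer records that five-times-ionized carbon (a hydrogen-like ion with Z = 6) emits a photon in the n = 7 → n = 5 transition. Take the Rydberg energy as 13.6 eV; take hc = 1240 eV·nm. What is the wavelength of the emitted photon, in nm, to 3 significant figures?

129 nm

For Z = 6 the level energies scale as Z², so the effective Rydberg energy is 13.6 × 36 = 489.6 eV.
ΔE = 489.6 × (1/5² − 1/7²) = 489.6 × 0.01959 = 9.592 eV.
λ = hc/ΔE = 1240 / 9.592 = 129 nm.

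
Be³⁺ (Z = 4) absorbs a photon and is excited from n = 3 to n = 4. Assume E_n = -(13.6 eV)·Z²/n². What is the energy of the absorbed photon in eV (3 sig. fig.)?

The Bohr energies scale as Z², so for Z = 4: E_n = −217.6/n² eV.
E_4 = −217.6/16 = −13.60 eV and E_3 = −217.6/9 = −24.18 eV.
The photon energy is |E_4 − E_3| = 10.6 eV.

10.6 eV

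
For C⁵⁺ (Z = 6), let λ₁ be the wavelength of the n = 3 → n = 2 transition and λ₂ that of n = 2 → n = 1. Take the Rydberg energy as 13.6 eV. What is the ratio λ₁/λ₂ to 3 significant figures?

λ ∝ 1/ΔE ∝ 1/(1/n_f² − 1/n_i²), and the Z² and hc factors cancel in the ratio.
λ₁/λ₂ = (1/1² − 1/2²)/(1/2² − 1/3²) = 0.7500/0.1389 = 5.40.

5.40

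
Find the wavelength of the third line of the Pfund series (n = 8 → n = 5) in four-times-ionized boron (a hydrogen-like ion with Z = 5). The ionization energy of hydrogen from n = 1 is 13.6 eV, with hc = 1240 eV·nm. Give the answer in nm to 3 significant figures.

150 nm

The Pfund series terminates on n_f = 5; the third line has n_i = 5+3 = 8.
ΔE = 340.0 × (1/5² − 1/8²) = 8.288 eV.
λ = 1240 / 8.288 = 150 nm.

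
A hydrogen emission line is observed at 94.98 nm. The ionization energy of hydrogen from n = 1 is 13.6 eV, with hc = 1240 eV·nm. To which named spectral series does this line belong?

ΔE = 1240/94.98 = 13.06 eV.
This matches 13.6 × (1/1² − 1/5²), so n_f = 1: the Lyman series.

Lyman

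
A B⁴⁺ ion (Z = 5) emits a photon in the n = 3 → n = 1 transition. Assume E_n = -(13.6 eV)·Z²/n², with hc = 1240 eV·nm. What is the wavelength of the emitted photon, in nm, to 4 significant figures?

For Z = 5 the level energies scale as Z², so the effective Rydberg energy is 13.6 × 25 = 340.0 eV.
ΔE = 340.0 × (1/1² − 1/3²) = 340.0 × 0.8889 = 302.2 eV.
λ = hc/ΔE = 1240 / 302.2 = 4.103 nm.

4.103 nm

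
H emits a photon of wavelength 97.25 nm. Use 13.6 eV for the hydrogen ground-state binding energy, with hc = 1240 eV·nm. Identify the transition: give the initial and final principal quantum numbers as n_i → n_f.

n_i = 4, n_f = 1

The photon energy is ΔE = hc/λ = 1240 / 97.25 = 12.75 eV.
With Z = 1, ΔE = 13.60 × (1/n_f² − 1/n_i²), so 1/n_f² − 1/n_i² = 0.9375.
Trying n_f = 1 gives 1/n_i² = 0.06245, i.e. n_i ≈ 4; this pair matches.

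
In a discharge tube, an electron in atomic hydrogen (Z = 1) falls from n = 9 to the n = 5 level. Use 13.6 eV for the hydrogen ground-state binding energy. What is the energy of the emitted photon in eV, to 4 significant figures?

E_9 = −13.60/81 = −0.1679 eV and E_5 = −13.60/25 = −0.5440 eV.
The photon energy is |E_9 − E_5| = 0.3761 eV.

0.3761 eV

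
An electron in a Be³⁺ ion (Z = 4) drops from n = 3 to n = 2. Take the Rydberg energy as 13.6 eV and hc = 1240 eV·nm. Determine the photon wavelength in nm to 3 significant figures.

For Z = 4 the level energies scale as Z², so the effective Rydberg energy is 13.6 × 16 = 217.6 eV.
ΔE = 217.6 × (1/2² − 1/3²) = 217.6 × 0.1389 = 30.22 eV.
λ = hc/ΔE = 1240 / 30.22 = 41.0 nm.

41.0 nm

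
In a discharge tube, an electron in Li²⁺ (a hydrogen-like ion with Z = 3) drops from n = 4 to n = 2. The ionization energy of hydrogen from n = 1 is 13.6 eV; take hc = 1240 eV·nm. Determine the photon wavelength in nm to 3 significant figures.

For Z = 3 the level energies scale as Z², so the effective Rydberg energy is 13.6 × 9 = 122.4 eV.
ΔE = 122.4 × (1/2² − 1/4²) = 122.4 × 0.1875 = 22.95 eV.
λ = hc/ΔE = 1240 / 22.95 = 54.0 nm.

54.0 nm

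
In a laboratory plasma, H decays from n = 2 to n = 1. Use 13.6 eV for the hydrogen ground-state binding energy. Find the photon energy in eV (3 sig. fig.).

10.2 eV

E_2 = −13.60/4 = −3.400 eV and E_1 = −13.60/1 = −13.60 eV.
The photon energy is |E_2 − E_1| = 10.2 eV.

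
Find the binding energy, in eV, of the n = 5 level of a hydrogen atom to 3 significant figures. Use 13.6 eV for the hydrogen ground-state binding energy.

E_5 = −13.60/25 = −0.544 eV, so ionization (to E = 0) requires 0.544 eV.

0.544 eV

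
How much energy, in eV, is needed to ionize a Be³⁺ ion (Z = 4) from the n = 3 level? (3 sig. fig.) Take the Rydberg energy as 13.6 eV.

24.2 eV

E_n = −13.6 Z²/n² = −217.6/n² eV for Z = 4.
E_3 = −217.6/9 = −24.2 eV, so ionization (to E = 0) requires 24.2 eV.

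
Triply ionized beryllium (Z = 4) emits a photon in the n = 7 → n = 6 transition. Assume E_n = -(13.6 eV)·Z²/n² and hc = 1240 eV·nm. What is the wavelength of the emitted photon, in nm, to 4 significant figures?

For Z = 4 the level energies scale as Z², so the effective Rydberg energy is 13.6 × 16 = 217.6 eV.
ΔE = 217.6 × (1/6² − 1/7²) = 217.6 × 0.007370 = 1.604 eV.
λ = hc/ΔE = 1240 / 1.604 = 773.2 nm.

773.2 nm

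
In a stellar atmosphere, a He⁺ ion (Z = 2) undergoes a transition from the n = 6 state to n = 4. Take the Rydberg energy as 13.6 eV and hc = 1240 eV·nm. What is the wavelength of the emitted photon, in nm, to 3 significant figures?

656 nm

For Z = 2 the level energies scale as Z², so the effective Rydberg energy is 13.6 × 4 = 54.40 eV.
ΔE = 54.40 × (1/4² − 1/6²) = 54.40 × 0.03472 = 1.889 eV.
λ = hc/ΔE = 1240 / 1.889 = 656 nm.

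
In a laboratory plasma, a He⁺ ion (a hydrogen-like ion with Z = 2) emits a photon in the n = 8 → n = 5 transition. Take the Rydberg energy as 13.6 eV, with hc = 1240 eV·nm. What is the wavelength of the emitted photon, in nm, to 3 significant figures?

935 nm

For Z = 2 the level energies scale as Z², so the effective Rydberg energy is 13.6 × 4 = 54.40 eV.
ΔE = 54.40 × (1/5² − 1/8²) = 54.40 × 0.02438 = 1.326 eV.
λ = hc/ΔE = 1240 / 1.326 = 935 nm.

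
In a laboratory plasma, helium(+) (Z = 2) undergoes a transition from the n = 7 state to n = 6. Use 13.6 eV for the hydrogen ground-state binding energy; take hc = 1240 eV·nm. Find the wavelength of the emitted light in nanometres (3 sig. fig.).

For Z = 2 the level energies scale as Z², so the effective Rydberg energy is 13.6 × 4 = 54.40 eV.
ΔE = 54.40 × (1/6² − 1/7²) = 54.40 × 0.007370 = 0.4009 eV.
λ = hc/ΔE = 1240 / 0.4009 = 3090 nm.

3090 nm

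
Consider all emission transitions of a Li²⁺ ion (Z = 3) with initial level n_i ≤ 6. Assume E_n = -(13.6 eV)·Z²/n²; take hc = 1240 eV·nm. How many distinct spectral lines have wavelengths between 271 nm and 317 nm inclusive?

Enumerate all n_i → n_f pairs with 1 ≤ n_f < n_i ≤ 6 and compute λ = 1240 / [13.6·9·(1/n_f² − 1/n_i²)].
Lines falling in [271, 317] nm: 6→4 (291.8 nm).

1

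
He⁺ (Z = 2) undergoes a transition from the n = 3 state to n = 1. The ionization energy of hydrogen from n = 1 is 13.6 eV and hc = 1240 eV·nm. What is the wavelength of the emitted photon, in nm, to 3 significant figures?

For Z = 2 the level energies scale as Z², so the effective Rydberg energy is 13.6 × 4 = 54.40 eV.
ΔE = 54.40 × (1/1² − 1/3²) = 54.40 × 0.8889 = 48.36 eV.
λ = hc/ΔE = 1240 / 48.36 = 25.6 nm.

25.6 nm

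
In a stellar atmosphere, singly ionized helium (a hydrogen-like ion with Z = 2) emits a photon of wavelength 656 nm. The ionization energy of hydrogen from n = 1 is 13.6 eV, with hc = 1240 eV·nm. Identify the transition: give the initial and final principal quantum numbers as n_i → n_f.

The photon energy is ΔE = hc/λ = 1240 / 656 = 1.890 eV.
With Z = 2, ΔE = 54.40 × (1/n_f² − 1/n_i²), so 1/n_f² − 1/n_i² = 0.03475.
Trying n_f = 4 gives 1/n_i² = 0.02775, i.e. n_i ≈ 6; this pair matches.

n_i = 6, n_f = 4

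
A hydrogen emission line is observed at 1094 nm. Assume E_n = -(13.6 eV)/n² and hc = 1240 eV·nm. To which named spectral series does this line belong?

ΔE = 1240/1094 = 1.133 eV.
This matches 13.6 × (1/3² − 1/6²), so n_f = 3: the Paschen series.

Paschen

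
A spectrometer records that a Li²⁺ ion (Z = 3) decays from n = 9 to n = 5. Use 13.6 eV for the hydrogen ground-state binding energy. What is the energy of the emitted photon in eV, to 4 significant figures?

The Bohr energies scale as Z², so for Z = 3: E_n = −122.4/n² eV.
E_9 = −122.4/81 = −1.511 eV and E_5 = −122.4/25 = −4.896 eV.
The photon energy is |E_9 − E_5| = 3.385 eV.

3.385 eV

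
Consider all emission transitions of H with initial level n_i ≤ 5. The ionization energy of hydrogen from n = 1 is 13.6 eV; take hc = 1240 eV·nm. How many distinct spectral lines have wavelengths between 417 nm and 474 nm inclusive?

1

Enumerate all n_i → n_f pairs with 1 ≤ n_f < n_i ≤ 5 and compute λ = 1240 / [13.6·1·(1/n_f² − 1/n_i²)].
Lines falling in [417, 474] nm: 5→2 (434.2 nm).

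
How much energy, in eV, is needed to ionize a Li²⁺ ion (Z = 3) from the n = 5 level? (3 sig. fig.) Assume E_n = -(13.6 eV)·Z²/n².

4.90 eV

E_n = −13.6 Z²/n² = −122.4/n² eV for Z = 3.
E_5 = −122.4/25 = −4.90 eV, so ionization (to E = 0) requires 4.90 eV.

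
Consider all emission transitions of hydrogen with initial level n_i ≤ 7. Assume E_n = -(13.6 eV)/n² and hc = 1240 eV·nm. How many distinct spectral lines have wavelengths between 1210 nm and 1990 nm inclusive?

2

Enumerate all n_i → n_f pairs with 1 ≤ n_f < n_i ≤ 7 and compute λ = 1240 / [13.6·1·(1/n_f² − 1/n_i²)].
Lines falling in [1210, 1990] nm: 5→3 (1282 nm), 4→3 (1876 nm).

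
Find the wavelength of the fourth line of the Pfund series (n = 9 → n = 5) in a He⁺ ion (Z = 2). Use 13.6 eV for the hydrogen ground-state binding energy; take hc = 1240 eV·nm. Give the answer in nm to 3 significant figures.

The Pfund series terminates on n_f = 5; the fourth line has n_i = 5+4 = 9.
ΔE = 54.40 × (1/5² − 1/9²) = 1.504 eV.
λ = 1240 / 1.504 = 824 nm.

824 nm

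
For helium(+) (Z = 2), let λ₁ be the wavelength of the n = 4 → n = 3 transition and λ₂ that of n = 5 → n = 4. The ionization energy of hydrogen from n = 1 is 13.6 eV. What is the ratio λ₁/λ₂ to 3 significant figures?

λ ∝ 1/ΔE ∝ 1/(1/n_f² − 1/n_i²), and the Z² and hc factors cancel in the ratio.
λ₁/λ₂ = (1/4² − 1/5²)/(1/3² − 1/4²) = 0.02250/0.04861 = 0.463.

0.463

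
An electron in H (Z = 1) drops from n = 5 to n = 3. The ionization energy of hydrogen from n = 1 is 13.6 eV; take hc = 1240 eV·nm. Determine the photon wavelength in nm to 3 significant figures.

ΔE = 13.60 × (1/3² − 1/5²) = 13.60 × 0.07111 = 0.9671 eV.
λ = hc/ΔE = 1240 / 0.9671 = 1280 nm.
This line belongs to the Paschen series.

1280 nm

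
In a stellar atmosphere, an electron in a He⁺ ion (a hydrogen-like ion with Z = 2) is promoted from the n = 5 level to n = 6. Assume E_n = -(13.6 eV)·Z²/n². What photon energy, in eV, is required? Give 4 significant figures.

The Bohr energies scale as Z², so for Z = 2: E_n = −54.40/n² eV.
E_6 = −54.40/36 = −1.511 eV and E_5 = −54.40/25 = −2.176 eV.
The photon energy is |E_6 − E_5| = 0.6649 eV.

0.6649 eV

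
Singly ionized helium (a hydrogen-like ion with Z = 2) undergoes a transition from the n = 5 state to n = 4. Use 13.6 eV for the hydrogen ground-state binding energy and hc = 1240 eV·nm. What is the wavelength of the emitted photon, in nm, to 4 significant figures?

For Z = 2 the level energies scale as Z², so the effective Rydberg energy is 13.6 × 4 = 54.40 eV.
ΔE = 54.40 × (1/4² − 1/5²) = 54.40 × 0.02250 = 1.224 eV.
λ = hc/ΔE = 1240 / 1.224 = 1013 nm.

1013 nm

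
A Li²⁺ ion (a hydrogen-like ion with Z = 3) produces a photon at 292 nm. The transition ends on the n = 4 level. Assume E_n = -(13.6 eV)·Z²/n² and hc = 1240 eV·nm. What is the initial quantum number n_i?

The photon energy is ΔE = hc/λ = 1240 / 292 = 4.247 eV.
With Z = 3, ΔE = 122.4 × (1/n_f² − 1/n_i²), so 1/n_f² − 1/n_i² = 0.03469.
With n_f = 4: 1/n_i² = 1/16 − 0.03469 = 0.02781, so n_i ≈ 6.00.

n_i = 6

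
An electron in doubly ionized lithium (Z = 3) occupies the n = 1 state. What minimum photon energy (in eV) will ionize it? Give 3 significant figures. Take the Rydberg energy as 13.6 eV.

E_n = −13.6 Z²/n² = −122.4/n² eV for Z = 3.
E_1 = −122.4/1 = −122 eV, so ionization (to E = 0) requires 122 eV.

122 eV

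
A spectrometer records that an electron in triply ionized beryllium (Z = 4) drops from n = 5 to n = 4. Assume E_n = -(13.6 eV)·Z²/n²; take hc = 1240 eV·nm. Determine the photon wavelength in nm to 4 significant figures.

For Z = 4 the level energies scale as Z², so the effective Rydberg energy is 13.6 × 16 = 217.6 eV.
ΔE = 217.6 × (1/4² − 1/5²) = 217.6 × 0.02250 = 4.896 eV.
λ = hc/ΔE = 1240 / 4.896 = 253.3 nm.

253.3 nm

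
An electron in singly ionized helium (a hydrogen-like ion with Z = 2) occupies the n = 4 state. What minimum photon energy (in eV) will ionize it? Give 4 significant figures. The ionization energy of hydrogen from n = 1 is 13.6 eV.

3.400 eV

E_n = −13.6 Z²/n² = −54.40/n² eV for Z = 2.
E_4 = −54.40/16 = −3.400 eV, so ionization (to E = 0) requires 3.400 eV.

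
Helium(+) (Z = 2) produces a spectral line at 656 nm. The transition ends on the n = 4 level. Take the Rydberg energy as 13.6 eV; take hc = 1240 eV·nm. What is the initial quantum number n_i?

n_i = 6

The photon energy is ΔE = hc/λ = 1240 / 656 = 1.890 eV.
With Z = 2, ΔE = 54.40 × (1/n_f² − 1/n_i²), so 1/n_f² − 1/n_i² = 0.03475.
With n_f = 4: 1/n_i² = 1/16 − 0.03475 = 0.02775, so n_i ≈ 6.00.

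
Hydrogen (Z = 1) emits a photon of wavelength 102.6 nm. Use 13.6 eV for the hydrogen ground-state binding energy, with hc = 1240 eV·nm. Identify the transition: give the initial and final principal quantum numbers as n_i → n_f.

n_i = 3, n_f = 1

The photon energy is ΔE = hc/λ = 1240 / 102.6 = 12.09 eV.
With Z = 1, ΔE = 13.60 × (1/n_f² − 1/n_i²), so 1/n_f² − 1/n_i² = 0.8887.
Trying n_f = 1 gives 1/n_i² = 0.1113, i.e. n_i ≈ 3; this pair matches.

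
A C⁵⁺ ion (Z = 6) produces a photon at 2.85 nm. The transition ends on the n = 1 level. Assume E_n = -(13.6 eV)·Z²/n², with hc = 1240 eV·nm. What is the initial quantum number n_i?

n_i = 3

The photon energy is ΔE = hc/λ = 1240 / 2.85 = 435.1 eV.
With Z = 6, ΔE = 489.6 × (1/n_f² − 1/n_i²), so 1/n_f² − 1/n_i² = 0.8887.
With n_f = 1: 1/n_i² = 1/1 − 0.8887 = 0.1113, so n_i ≈ 3.00.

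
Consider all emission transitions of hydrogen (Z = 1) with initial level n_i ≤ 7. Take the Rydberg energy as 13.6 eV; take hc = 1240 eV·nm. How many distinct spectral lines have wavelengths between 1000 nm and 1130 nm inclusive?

2

Enumerate all n_i → n_f pairs with 1 ≤ n_f < n_i ≤ 7 and compute λ = 1240 / [13.6·1·(1/n_f² − 1/n_i²)].
Lines falling in [1000, 1130] nm: 7→3 (1005 nm), 6→3 (1094 nm).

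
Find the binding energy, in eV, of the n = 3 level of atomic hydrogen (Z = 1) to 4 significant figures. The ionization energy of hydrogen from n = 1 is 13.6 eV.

E_3 = −13.60/9 = −1.511 eV, so ionization (to E = 0) requires 1.511 eV.

1.511 eV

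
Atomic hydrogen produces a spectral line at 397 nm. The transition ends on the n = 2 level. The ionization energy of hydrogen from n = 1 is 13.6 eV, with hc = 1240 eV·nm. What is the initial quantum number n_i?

The photon energy is ΔE = hc/λ = 1240 / 397 = 3.123 eV.
With Z = 1, ΔE = 13.60 × (1/n_f² − 1/n_i²), so 1/n_f² − 1/n_i² = 0.2297.
With n_f = 2: 1/n_i² = 1/4 − 0.2297 = 0.02034, so n_i ≈ 7.01.

n_i = 7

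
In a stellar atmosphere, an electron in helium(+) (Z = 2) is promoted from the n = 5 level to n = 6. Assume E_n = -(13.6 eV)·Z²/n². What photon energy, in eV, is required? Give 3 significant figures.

0.665 eV

The Bohr energies scale as Z², so for Z = 2: E_n = −54.40/n² eV.
E_6 = −54.40/36 = −1.511 eV and E_5 = −54.40/25 = −2.176 eV.
The photon energy is |E_6 − E_5| = 0.665 eV.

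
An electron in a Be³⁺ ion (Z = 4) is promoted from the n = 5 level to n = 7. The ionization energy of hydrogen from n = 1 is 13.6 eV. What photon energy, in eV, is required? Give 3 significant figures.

The Bohr energies scale as Z², so for Z = 4: E_n = −217.6/n² eV.
E_7 = −217.6/49 = −4.441 eV and E_5 = −217.6/25 = −8.704 eV.
The photon energy is |E_7 − E_5| = 4.26 eV.

4.26 eV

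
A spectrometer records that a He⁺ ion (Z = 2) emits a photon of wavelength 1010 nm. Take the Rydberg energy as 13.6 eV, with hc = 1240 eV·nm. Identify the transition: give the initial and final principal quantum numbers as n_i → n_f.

n_i = 5, n_f = 4

The photon energy is ΔE = hc/λ = 1240 / 1010 = 1.228 eV.
With Z = 2, ΔE = 54.40 × (1/n_f² − 1/n_i²), so 1/n_f² − 1/n_i² = 0.02257.
Trying n_f = 4 gives 1/n_i² = 0.03993, i.e. n_i ≈ 5; this pair matches.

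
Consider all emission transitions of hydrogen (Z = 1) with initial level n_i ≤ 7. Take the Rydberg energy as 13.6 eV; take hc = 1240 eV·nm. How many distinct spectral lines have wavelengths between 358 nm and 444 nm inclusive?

Enumerate all n_i → n_f pairs with 1 ≤ n_f < n_i ≤ 7 and compute λ = 1240 / [13.6·1·(1/n_f² − 1/n_i²)].
Lines falling in [358, 444] nm: 7→2 (397.1 nm), 6→2 (410.3 nm), 5→2 (434.2 nm).

3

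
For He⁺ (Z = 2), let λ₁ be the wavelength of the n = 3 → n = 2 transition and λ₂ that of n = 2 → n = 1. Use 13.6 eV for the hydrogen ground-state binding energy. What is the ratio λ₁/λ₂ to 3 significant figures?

5.40

λ ∝ 1/ΔE ∝ 1/(1/n_f² − 1/n_i²), and the Z² and hc factors cancel in the ratio.
λ₁/λ₂ = (1/1² − 1/2²)/(1/2² − 1/3²) = 0.7500/0.1389 = 5.40.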